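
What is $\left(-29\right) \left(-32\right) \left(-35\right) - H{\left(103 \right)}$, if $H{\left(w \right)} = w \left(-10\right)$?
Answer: $-31450$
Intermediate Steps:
$H{\left(w \right)} = - 10 w$
$\left(-29\right) \left(-32\right) \left(-35\right) - H{\left(103 \right)} = \left(-29\right) \left(-32\right) \left(-35\right) - \left(-10\right) 103 = 928 \left(-35\right) - -1030 = -32480 + 1030 = -31450$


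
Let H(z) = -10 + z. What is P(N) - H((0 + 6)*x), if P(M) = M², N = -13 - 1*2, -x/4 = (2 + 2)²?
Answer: 619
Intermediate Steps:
x = -64 (x = -4*(2 + 2)² = -4*4² = -4*16 = -64)
N = -15 (N = -13 - 2 = -15)
P(N) - H((0 + 6)*x) = (-15)² - (-10 + (0 + 6)*(-64)) = 225 - (-10 + 6*(-64)) = 225 - (-10 - 384) = 225 - 1*(-394) = 225 + 394 = 619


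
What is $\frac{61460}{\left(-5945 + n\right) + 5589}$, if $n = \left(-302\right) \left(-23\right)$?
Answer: $\frac{6146}{659} \approx 9.3262$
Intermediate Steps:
$n = 6946$
$\frac{61460}{\left(-5945 + n\right) + 5589} = \frac{61460}{\left(-5945 + 6946\right) + 5589} = \frac{61460}{1001 + 5589} = \frac{61460}{6590} = 61460 \cdot \frac{1}{6590} = \frac{6146}{659}$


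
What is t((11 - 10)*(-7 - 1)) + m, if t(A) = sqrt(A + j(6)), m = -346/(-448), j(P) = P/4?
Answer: 173/224 + I*sqrt(26)/2 ≈ 0.77232 + 2.5495*I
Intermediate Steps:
j(P) = P/4 (j(P) = P*(1/4) = P/4)
m = 173/224 (m = -346*(-1/448) = 173/224 ≈ 0.77232)
t(A) = sqrt(3/2 + A) (t(A) = sqrt(A + (1/4)*6) = sqrt(A + 3/2) = sqrt(3/2 + A))
t((11 - 10)*(-7 - 1)) + m = sqrt(6 + 4*((11 - 10)*(-7 - 1)))/2 + 173/224 = sqrt(6 + 4*(1*(-8)))/2 + 173/224 = sqrt(6 + 4*(-8))/2 + 173/224 = sqrt(6 - 32)/2 + 173/224 = sqrt(-26)/2 + 173/224 = (I*sqrt(26))/2 + 173/224 = I*sqrt(26)/2 + 173/224 = 173/224 + I*sqrt(26)/2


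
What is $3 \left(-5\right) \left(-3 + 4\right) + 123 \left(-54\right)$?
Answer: $-6657$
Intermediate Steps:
$3 \left(-5\right) \left(-3 + 4\right) + 123 \left(-54\right) = \left(-15\right) 1 - 6642 = -15 - 6642 = -6657$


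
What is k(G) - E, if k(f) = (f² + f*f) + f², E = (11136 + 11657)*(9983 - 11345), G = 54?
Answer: 31052814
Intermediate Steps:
E = -31044066 (E = 22793*(-1362) = -31044066)
k(f) = 3*f² (k(f) = (f² + f²) + f² = 2*f² + f² = 3*f²)
k(G) - E = 3*54² - 1*(-31044066) = 3*2916 + 31044066 = 8748 + 31044066 = 31052814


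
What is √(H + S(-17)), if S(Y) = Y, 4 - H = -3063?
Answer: 5*√122 ≈ 55.227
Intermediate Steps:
H = 3067 (H = 4 - 1*(-3063) = 4 + 3063 = 3067)
√(H + S(-17)) = √(3067 - 17) = √3050 = 5*√122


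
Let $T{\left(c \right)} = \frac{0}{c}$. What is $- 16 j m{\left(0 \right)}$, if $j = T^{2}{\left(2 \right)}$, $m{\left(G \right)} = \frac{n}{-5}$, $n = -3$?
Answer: $0$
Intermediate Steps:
$m{\left(G \right)} = \frac{3}{5}$ ($m{\left(G \right)} = - \frac{3}{-5} = \left(-3\right) \left(- \frac{1}{5}\right) = \frac{3}{5}$)
$T{\left(c \right)} = 0$
$j = 0$ ($j = 0^{2} = 0$)
$- 16 j m{\left(0 \right)} = \left(-16\right) 0 \cdot \frac{3}{5} = 0 \cdot \frac{3}{5} = 0$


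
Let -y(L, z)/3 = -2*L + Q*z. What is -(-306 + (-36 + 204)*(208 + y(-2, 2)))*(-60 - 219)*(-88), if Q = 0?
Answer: -800935344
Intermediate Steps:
y(L, z) = 6*L (y(L, z) = -3*(-2*L + 0*z) = -3*(-2*L + 0) = -(-6)*L = 6*L)
-(-306 + (-36 + 204)*(208 + y(-2, 2)))*(-60 - 219)*(-88) = -(-306 + (-36 + 204)*(208 + 6*(-2)))*(-60 - 219)*(-88) = -(-306 + 168*(208 - 12))*(-279)*(-88) = -(-306 + 168*196)*(-279)*(-88) = -(-306 + 32928)*(-279)*(-88) = -32622*(-279)*(-88) = -(-9101538)*(-88) = -1*800935344 = -800935344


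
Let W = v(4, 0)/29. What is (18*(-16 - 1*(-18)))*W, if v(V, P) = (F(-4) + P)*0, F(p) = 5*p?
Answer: 0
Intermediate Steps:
v(V, P) = 0 (v(V, P) = (5*(-4) + P)*0 = (-20 + P)*0 = 0)
W = 0 (W = 0/29 = 0*(1/29) = 0)
(18*(-16 - 1*(-18)))*W = (18*(-16 - 1*(-18)))*0 = (18*(-16 + 18))*0 = (18*2)*0 = 36*0 = 0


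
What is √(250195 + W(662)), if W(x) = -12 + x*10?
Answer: √256803 ≈ 506.76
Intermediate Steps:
W(x) = -12 + 10*x
√(250195 + W(662)) = √(250195 + (-12 + 10*662)) = √(250195 + (-12 + 6620)) = √(250195 + 6608) = √256803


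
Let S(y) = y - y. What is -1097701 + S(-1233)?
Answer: -1097701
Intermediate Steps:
S(y) = 0
-1097701 + S(-1233) = -1097701 + 0 = -1097701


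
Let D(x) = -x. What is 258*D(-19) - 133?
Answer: 4769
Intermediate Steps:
258*D(-19) - 133 = 258*(-1*(-19)) - 133 = 258*19 - 133 = 4902 - 133 = 4769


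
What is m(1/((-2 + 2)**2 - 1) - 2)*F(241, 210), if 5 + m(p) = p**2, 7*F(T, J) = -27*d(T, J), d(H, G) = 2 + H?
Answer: -26244/7 ≈ -3749.1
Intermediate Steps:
F(T, J) = -54/7 - 27*T/7 (F(T, J) = (-27*(2 + T))/7 = (-54 - 27*T)/7 = -54/7 - 27*T/7)
m(p) = -5 + p**2
m(1/((-2 + 2)**2 - 1) - 2)*F(241, 210) = (-5 + (1/((-2 + 2)**2 - 1) - 2)**2)*(-54/7 - 27/7*241) = (-5 + (1/(0**2 - 1) - 2)**2)*(-54/7 - 6507/7) = (-5 + (1/(0 - 1) - 2)**2)*(-6561/7) = (-5 + (1/(-1) - 2)**2)*(-6561/7) = (-5 + (-1 - 2)**2)*(-6561/7) = (-5 + (-3)**2)*(-6561/7) = (-5 + 9)*(-6561/7) = 4*(-6561/7) = -26244/7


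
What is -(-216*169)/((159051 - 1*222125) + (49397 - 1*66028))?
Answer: -36504/79705 ≈ -0.45799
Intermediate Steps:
-(-216*169)/((159051 - 1*222125) + (49397 - 1*66028)) = -(-36504)/((159051 - 222125) + (49397 - 66028)) = -(-36504)/(-63074 - 16631) = -(-36504)/(-79705) = -(-36504)*(-1)/79705 = -1*36504/79705 = -36504/79705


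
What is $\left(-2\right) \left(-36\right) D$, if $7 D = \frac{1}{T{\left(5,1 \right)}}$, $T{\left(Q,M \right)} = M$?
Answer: $\frac{72}{7} \approx 10.286$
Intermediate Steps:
$D = \frac{1}{7}$ ($D = \frac{1}{7 \cdot 1} = \frac{1}{7} \cdot 1 = \frac{1}{7} \approx 0.14286$)
$\left(-2\right) \left(-36\right) D = \left(-2\right) \left(-36\right) \frac{1}{7} = 72 \cdot \frac{1}{7} = \frac{72}{7}$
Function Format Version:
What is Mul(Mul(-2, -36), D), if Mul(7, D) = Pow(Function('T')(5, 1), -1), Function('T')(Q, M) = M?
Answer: Rational(72, 7) ≈ 10.286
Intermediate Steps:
D = Rational(1, 7) (D = Mul(Rational(1, 7), Pow(1, -1)) = Mul(Rational(1, 7), 1) = Rational(1, 7) ≈ 0.14286)
Mul(Mul(-2, -36), D) = Mul(Mul(-2, -36), Rational(1, 7)) = Mul(72, Rational(1, 7)) = Rational(72, 7)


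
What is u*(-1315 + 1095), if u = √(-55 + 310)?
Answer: -220*√255 ≈ -3513.1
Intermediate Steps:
u = √255 ≈ 15.969
u*(-1315 + 1095) = √255*(-1315 + 1095) = √255*(-220) = -220*√255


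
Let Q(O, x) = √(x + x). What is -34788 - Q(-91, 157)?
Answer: -34788 - √314 ≈ -34806.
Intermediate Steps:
Q(O, x) = √2*√x (Q(O, x) = √(2*x) = √2*√x)
-34788 - Q(-91, 157) = -34788 - √2*√157 = -34788 - √314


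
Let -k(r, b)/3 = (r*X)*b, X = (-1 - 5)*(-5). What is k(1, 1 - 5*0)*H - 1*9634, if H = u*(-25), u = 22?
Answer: 39866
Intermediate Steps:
X = 30 (X = -6*(-5) = 30)
H = -550 (H = 22*(-25) = -550)
k(r, b) = -90*b*r (k(r, b) = -3*r*30*b = -3*30*r*b = -90*b*r)
k(1, 1 - 5*0)*H - 1*9634 = -90*(1 - 5*0)*1*(-550) - 1*9634 = -90*(1 + 0)*1*(-550) - 9634 = -90*1*1*(-550) - 9634 = -90*(-550) - 9634 = 49500 - 9634 = 39866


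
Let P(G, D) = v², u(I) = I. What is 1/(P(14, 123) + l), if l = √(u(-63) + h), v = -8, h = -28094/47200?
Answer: 1510400/98166447 - 20*I*√88549973/98166447 ≈ 0.015386 - 0.0019172*I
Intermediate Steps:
h = -14047/23600 (h = -28094*1/47200 = -14047/23600 ≈ -0.59521)
P(G, D) = 64 (P(G, D) = (-8)² = 64)
l = I*√88549973/1180 (l = √(-63 - 14047/23600) = √(-1500847/23600) = I*√88549973/1180 ≈ 7.9747*I)
1/(P(14, 123) + l) = 1/(64 + I*√88549973/1180)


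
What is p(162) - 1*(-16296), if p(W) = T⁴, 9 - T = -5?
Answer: 54712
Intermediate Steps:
T = 14 (T = 9 - 1*(-5) = 9 + 5 = 14)
p(W) = 38416 (p(W) = 14⁴ = 38416)
p(162) - 1*(-16296) = 38416 - 1*(-16296) = 38416 + 16296 = 54712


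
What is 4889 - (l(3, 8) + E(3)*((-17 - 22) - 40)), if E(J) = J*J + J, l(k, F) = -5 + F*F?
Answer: 5778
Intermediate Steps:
l(k, F) = -5 + F²
E(J) = J + J² (E(J) = J² + J = J + J²)
4889 - (l(3, 8) + E(3)*((-17 - 22) - 40)) = 4889 - ((-5 + 8²) + (3*(1 + 3))*((-17 - 22) - 40)) = 4889 - ((-5 + 64) + (3*4)*(-39 - 40)) = 4889 - (59 + 12*(-79)) = 4889 - (59 - 948) = 4889 - 1*(-889) = 4889 + 889 = 5778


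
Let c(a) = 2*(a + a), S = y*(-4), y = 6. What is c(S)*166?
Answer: -15936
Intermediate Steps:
S = -24 (S = 6*(-4) = -24)
c(a) = 4*a (c(a) = 2*(2*a) = 4*a)
c(S)*166 = (4*(-24))*166 = -96*166 = -15936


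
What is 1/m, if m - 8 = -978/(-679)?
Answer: 679/6410 ≈ 0.10593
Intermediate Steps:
m = 6410/679 (m = 8 - 978/(-679) = 8 - 978*(-1/679) = 8 + 978/679 = 6410/679 ≈ 9.4404)
1/m = 1/(6410/679) = 679/6410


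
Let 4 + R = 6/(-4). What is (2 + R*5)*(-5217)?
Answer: 266067/2 ≈ 1.3303e+5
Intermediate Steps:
R = -11/2 (R = -4 + 6/(-4) = -4 + 6*(-¼) = -4 - 3/2 = -11/2 ≈ -5.5000)
(2 + R*5)*(-5217) = (2 - 11/2*5)*(-5217) = (2 - 55/2)*(-5217) = -51/2*(-5217) = 266067/2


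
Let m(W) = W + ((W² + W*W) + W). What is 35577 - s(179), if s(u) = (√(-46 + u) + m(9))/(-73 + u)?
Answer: 1885491/53 - √133/106 ≈ 35575.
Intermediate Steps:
m(W) = 2*W + 2*W² (m(W) = W + ((W² + W²) + W) = W + (2*W² + W) = W + (W + 2*W²) = 2*W + 2*W²)
s(u) = (180 + √(-46 + u))/(-73 + u) (s(u) = (√(-46 + u) + 2*9*(1 + 9))/(-73 + u) = (√(-46 + u) + 2*9*10)/(-73 + u) = (√(-46 + u) + 180)/(-73 + u) = (180 + √(-46 + u))/(-73 + u))
35577 - s(179) = 35577 - (180 + √(-46 + 179))/(-73 + 179) = 35577 - (180 + √133)/106 = 35577 - (90/53 + √133/106) = 35577 + (-90/53 - √133/106) = 1885491/53 - √133/106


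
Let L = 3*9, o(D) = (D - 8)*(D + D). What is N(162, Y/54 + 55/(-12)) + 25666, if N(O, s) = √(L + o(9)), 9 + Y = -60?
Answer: 25666 + 3*√5 ≈ 25673.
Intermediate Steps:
Y = -69 (Y = -9 - 60 = -69)
o(D) = 2*D*(-8 + D) (o(D) = (-8 + D)*(2*D) = 2*D*(-8 + D))
L = 27
N(O, s) = 3*√5 (N(O, s) = √(27 + 2*9*(-8 + 9)) = √(27 + 2*9*1) = √(27 + 18) = √45 = 3*√5)
N(162, Y/54 + 55/(-12)) + 25666 = 3*√5 + 25666 = 25666 + 3*√5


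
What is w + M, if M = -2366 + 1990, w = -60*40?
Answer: -2776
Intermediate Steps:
w = -2400
M = -376
w + M = -2400 - 376 = -2776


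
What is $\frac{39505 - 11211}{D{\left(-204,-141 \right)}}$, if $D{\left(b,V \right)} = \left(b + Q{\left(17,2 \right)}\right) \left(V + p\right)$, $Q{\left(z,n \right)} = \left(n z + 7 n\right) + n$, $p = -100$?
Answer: $\frac{2021}{2651} \approx 0.76235$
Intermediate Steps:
$Q{\left(z,n \right)} = 8 n + n z$ ($Q{\left(z,n \right)} = \left(7 n + n z\right) + n = 8 n + n z$)
$D{\left(b,V \right)} = \left(-100 + V\right) \left(50 + b\right)$ ($D{\left(b,V \right)} = \left(b + 2 \left(8 + 17\right)\right) \left(V - 100\right) = \left(b + 2 \cdot 25\right) \left(-100 + V\right) = \left(b + 50\right) \left(-100 + V\right) = \left(50 + b\right) \left(-100 + V\right) = \left(-100 + V\right) \left(50 + b\right)$)
$\frac{39505 - 11211}{D{\left(-204,-141 \right)}} = \frac{39505 - 11211}{-5000 - -20400 + 50 \left(-141\right) - -28764} = \frac{28294}{-5000 + 20400 - 7050 + 28764} = \frac{28294}{37114} = 28294 \cdot \frac{1}{37114} = \frac{2021}{2651}$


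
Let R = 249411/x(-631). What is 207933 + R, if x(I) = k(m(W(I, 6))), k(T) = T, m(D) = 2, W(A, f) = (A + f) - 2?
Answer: 665277/2 ≈ 3.3264e+5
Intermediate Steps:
W(A, f) = -2 + A + f
x(I) = 2
R = 249411/2 ≈ 1.2471e+5
207933 + R = 207933 + 249411/2 = 665277/2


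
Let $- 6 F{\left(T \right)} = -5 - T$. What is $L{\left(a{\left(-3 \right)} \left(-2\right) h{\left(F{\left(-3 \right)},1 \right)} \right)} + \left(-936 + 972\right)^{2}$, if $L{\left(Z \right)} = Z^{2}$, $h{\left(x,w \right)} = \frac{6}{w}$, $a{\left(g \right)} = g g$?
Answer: $12960$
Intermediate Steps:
$F{\left(T \right)} = \frac{5}{6} + \frac{T}{6}$ ($F{\left(T \right)} = - \frac{-5 - T}{6} = \frac{5}{6} + \frac{T}{6}$)
$a{\left(g \right)} = g^{2}$
$L{\left(a{\left(-3 \right)} \left(-2\right) h{\left(F{\left(-3 \right)},1 \right)} \right)} + \left(-936 + 972\right)^{2} = \left(\left(-3\right)^{2} \left(-2\right) \frac{6}{1}\right)^{2} + \left(-936 + 972\right)^{2} = \left(9 \left(-2\right) 6 \cdot 1\right)^{2} + 36^{2} = \left(\left(-18\right) 6\right)^{2} + 1296 = \left(-108\right)^{2} + 1296 = 11664 + 1296 = 12960$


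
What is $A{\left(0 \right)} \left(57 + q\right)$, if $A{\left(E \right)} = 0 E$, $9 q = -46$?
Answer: $0$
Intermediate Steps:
$q = - \frac{46}{9}$ ($q = \frac{1}{9} \left(-46\right) = - \frac{46}{9} \approx -5.1111$)
$A{\left(E \right)} = 0$
$A{\left(0 \right)} \left(57 + q\right) = 0 \left(57 - \frac{46}{9}\right) = 0 \cdot \frac{467}{9} = 0$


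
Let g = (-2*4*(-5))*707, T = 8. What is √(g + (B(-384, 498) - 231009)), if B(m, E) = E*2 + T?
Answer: 5*I*√8069 ≈ 449.14*I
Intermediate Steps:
B(m, E) = 8 + 2*E (B(m, E) = E*2 + 8 = 2*E + 8 = 8 + 2*E)
g = 28280 (g = -8*(-5)*707 = 40*707 = 28280)
√(g + (B(-384, 498) - 231009)) = √(28280 + ((8 + 2*498) - 231009)) = √(28280 + ((8 + 996) - 231009)) = √(28280 + (1004 - 231009)) = √(28280 - 230005) = √(-201725) = 5*I*√8069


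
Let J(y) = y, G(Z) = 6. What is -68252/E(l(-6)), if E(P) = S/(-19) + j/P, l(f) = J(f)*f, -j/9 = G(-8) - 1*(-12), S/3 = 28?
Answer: 22952/3 ≈ 7650.7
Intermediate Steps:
S = 84 (S = 3*28 = 84)
j = -162 (j = -9*(6 - 1*(-12)) = -9*(6 + 12) = -9*18 = -162)
l(f) = f² (l(f) = f*f = f²)
E(P) = -84/19 - 162/P (E(P) = 84/(-19) - 162/P = 84*(-1/19) - 162/P = -84/19 - 162/P)
-68252/E(l(-6)) = -68252/(-84/19 - 162/((-6)²)) = -68252/(-84/19 - 162/36) = -68252/(-84/19 - 162*1/36) = -68252/(-84/19 - 9/2) = -68252/(-339/38) = -68252*(-38/339) = 22952/3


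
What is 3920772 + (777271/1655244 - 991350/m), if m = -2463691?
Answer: 15988949982172992949/4078009745604 ≈ 3.9208e+6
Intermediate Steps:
3920772 + (777271/1655244 - 991350/m) = 3920772 + (777271/1655244 - 991350/(-2463691)) = 3920772 + (777271*(1/1655244) - 991350*(-1/2463691)) = 3920772 + (777271/1655244 + 991350/2463691) = 3920772 + 3555881706661/4078009745604 = 15988949982172992949/4078009745604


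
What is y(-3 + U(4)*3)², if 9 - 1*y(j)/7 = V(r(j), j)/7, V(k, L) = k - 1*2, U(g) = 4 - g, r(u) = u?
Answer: 4624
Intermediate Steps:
V(k, L) = -2 + k (V(k, L) = k - 2 = -2 + k)
y(j) = 65 - j (y(j) = 63 - 7*(-2 + j)/7 = 63 - 7*(-2/7 + j/7) = 63 + (2 - j) = 65 - j)
y(-3 + U(4)*3)² = (65 - (-3 + (4 - 1*4)*3))² = (65 - (-3 + (4 - 4)*3))² = (65 - (-3 + 0*3))² = (65 - (-3 + 0))² = (65 - 1*(-3))² = (65 + 3)² = 68² = 4624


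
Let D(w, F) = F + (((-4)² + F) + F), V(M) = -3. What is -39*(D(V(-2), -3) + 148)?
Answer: -6045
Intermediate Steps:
D(w, F) = 16 + 3*F (D(w, F) = F + ((16 + F) + F) = F + (16 + 2*F) = 16 + 3*F)
-39*(D(V(-2), -3) + 148) = -39*((16 + 3*(-3)) + 148) = -39*((16 - 9) + 148) = -39*(7 + 148) = -39*155 = -6045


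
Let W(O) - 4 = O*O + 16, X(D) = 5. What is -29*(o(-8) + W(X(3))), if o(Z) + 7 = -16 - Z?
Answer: -870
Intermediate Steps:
o(Z) = -23 - Z (o(Z) = -7 + (-16 - Z) = -23 - Z)
W(O) = 20 + O² (W(O) = 4 + (O*O + 16) = 4 + (O² + 16) = 4 + (16 + O²) = 20 + O²)
-29*(o(-8) + W(X(3))) = -29*((-23 - 1*(-8)) + (20 + 5²)) = -29*((-23 + 8) + (20 + 25)) = -29*(-15 + 45) = -29*30 = -870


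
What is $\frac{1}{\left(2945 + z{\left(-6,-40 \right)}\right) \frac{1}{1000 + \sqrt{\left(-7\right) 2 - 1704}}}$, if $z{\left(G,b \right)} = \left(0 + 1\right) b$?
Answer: $\frac{200}{581} + \frac{i \sqrt{1718}}{2905} \approx 0.34423 + 0.014268 i$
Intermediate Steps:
$z{\left(G,b \right)} = b$ ($z{\left(G,b \right)} = 1 b = b$)
$\frac{1}{\left(2945 + z{\left(-6,-40 \right)}\right) \frac{1}{1000 + \sqrt{\left(-7\right) 2 - 1704}}} = \frac{1}{\left(2945 - 40\right) \frac{1}{1000 + \sqrt{\left(-7\right) 2 - 1704}}} = \frac{1}{2905 \frac{1}{1000 + \sqrt{-14 - 1704}}} = \frac{1}{2905 \frac{1}{1000 + \sqrt{-1718}}} = \frac{1}{2905 \frac{1}{1000 + i \sqrt{1718}}} = \frac{200}{581} + \frac{i \sqrt{1718}}{2905}$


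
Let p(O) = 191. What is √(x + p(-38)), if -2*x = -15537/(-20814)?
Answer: √9175980253/6938 ≈ 13.807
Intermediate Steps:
x = -5179/13876 (x = -(-15537)/(2*(-20814)) = -(-15537)*(-1)/(2*20814) = -½*5179/6938 = -5179/13876 ≈ -0.37323)
√(x + p(-38)) = √(-5179/13876 + 191) = √(2645137/13876) = √9175980253/6938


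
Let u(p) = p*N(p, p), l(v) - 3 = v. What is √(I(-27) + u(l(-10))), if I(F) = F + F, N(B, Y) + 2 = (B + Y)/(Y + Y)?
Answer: I*√47 ≈ 6.8557*I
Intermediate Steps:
l(v) = 3 + v
N(B, Y) = -2 + (B + Y)/(2*Y) (N(B, Y) = -2 + (B + Y)/(Y + Y) = -2 + (B + Y)/((2*Y)) = -2 + (B + Y)*(1/(2*Y)) = -2 + (B + Y)/(2*Y))
I(F) = 2*F
u(p) = -p (u(p) = p*((p - 3*p)/(2*p)) = p*((-2*p)/(2*p)) = p*(-1) = -p)
√(I(-27) + u(l(-10))) = √(2*(-27) - (3 - 10)) = √(-54 - 1*(-7)) = √(-54 + 7) = √(-47) = I*√47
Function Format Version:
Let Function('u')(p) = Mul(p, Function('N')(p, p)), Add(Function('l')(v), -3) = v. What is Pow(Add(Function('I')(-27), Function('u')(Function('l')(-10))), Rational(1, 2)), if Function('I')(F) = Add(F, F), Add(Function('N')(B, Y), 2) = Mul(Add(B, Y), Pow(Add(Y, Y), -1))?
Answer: Mul(I, Pow(47, Rational(1, 2))) ≈ Mul(6.8557, I)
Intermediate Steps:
Function('l')(v) = Add(3, v)
Function('N')(B, Y) = Add(-2, Mul(Rational(1, 2), Pow(Y, -1), Add(B, Y))) (Function('N')(B, Y) = Add(-2, Mul(Add(B, Y), Pow(Add(Y, Y), -1))) = Add(-2, Mul(Add(B, Y), Pow(Mul(2, Y), -1))) = Add(-2, Mul(Add(B, Y), Mul(Rational(1, 2), Pow(Y, -1)))) = Add(-2, Mul(Rational(1, 2), Pow(Y, -1), Add(B, Y))))
Function('I')(F) = Mul(2, F)
Function('u')(p) = Mul(-1, p) (Function('u')(p) = Mul(p, Mul(Rational(1, 2), Pow(p, -1), Add(p, Mul(-3, p)))) = Mul(p, Mul(Rational(1, 2), Pow(p, -1), Mul(-2, p))) = Mul(p, -1) = Mul(-1, p))
Pow(Add(Function('I')(-27), Function('u')(Function('l')(-10))), Rational(1, 2)) = Pow(Add(Mul(2, -27), Mul(-1, Add(3, -10))), Rational(1, 2)) = Pow(Add(-54, Mul(-1, -7)), Rational(1, 2)) = Pow(Add(-54, 7), Rational(1, 2)) = Pow(-47, Rational(1, 2)) = Mul(I, Pow(47, Rational(1, 2)))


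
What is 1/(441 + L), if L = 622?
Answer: 1/1063 ≈ 0.00094073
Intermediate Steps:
1/(441 + L) = 1/(441 + 622) = 1/1063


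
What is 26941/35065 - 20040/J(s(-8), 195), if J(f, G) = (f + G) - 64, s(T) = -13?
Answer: -349761781/2068835 ≈ -169.06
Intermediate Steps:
J(f, G) = -64 + G + f (J(f, G) = (G + f) - 64 = -64 + G + f)
26941/35065 - 20040/J(s(-8), 195) = 26941/35065 - 20040/(-64 + 195 - 13) = 26941*(1/35065) - 20040/118 = 26941/35065 - 20040*1/118 = 26941/35065 - 10020/59 = -349761781/2068835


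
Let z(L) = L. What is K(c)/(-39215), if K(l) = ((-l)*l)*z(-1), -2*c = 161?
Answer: -1127/6820 ≈ -0.16525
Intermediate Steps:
c = -161/2 (c = -1/2*161 = -161/2 ≈ -80.500)
K(l) = l**2 (K(l) = ((-l)*l)*(-1) = -l**2*(-1) = l**2)
K(c)/(-39215) = (-161/2)**2/(-39215) = (25921/4)*(-1/39215) = -1127/6820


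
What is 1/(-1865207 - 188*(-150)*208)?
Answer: 1/4000393 ≈ 2.4998e-7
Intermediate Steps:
1/(-1865207 - 188*(-150)*208) = 1/(-1865207 + 28200*208) = 1/(-1865207 + 5865600) = 1/4000393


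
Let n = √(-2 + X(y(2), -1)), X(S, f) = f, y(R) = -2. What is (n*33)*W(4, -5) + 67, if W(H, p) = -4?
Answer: 67 - 132*I*√3 ≈ 67.0 - 228.63*I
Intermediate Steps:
n = I*√3 (n = √(-2 - 1) = √(-3) = I*√3 ≈ 1.732*I)
(n*33)*W(4, -5) + 67 = ((I*√3)*33)*(-4) + 67 = (33*I*√3)*(-4) + 67 = -132*I*√3 + 67 = 67 - 132*I*√3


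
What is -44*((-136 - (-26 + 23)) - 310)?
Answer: 19492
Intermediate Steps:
-44*((-136 - (-26 + 23)) - 310) = -44*((-136 - 1*(-3)) - 310) = -44*((-136 + 3) - 310) = -44*(-133 - 310) = -44*(-443) = 19492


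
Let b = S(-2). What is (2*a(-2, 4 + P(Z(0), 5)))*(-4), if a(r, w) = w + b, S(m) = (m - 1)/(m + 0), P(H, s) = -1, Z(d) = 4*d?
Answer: -36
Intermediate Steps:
S(m) = (-1 + m)/m
b = 3/2 (b = (-1 - 2)/(-2) = -½*(-3) = 3/2 ≈ 1.5000)
a(r, w) = 3/2 + w (a(r, w) = w + 3/2 = 3/2 + w)
(2*a(-2, 4 + P(Z(0), 5)))*(-4) = (2*(3/2 + (4 - 1)))*(-4) = (2*(3/2 + 3))*(-4) = (2*(9/2))*(-4) = 9*(-4) = -36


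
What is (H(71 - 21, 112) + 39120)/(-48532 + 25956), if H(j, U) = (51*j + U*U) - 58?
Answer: -13539/5644 ≈ -2.3988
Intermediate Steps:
H(j, U) = -58 + U**2 + 51*j (H(j, U) = (51*j + U**2) - 58 = (U**2 + 51*j) - 58 = -58 + U**2 + 51*j)
(H(71 - 21, 112) + 39120)/(-48532 + 25956) = ((-58 + 112**2 + 51*(71 - 21)) + 39120)/(-48532 + 25956) = ((-58 + 12544 + 51*50) + 39120)/(-22576) = ((-58 + 12544 + 2550) + 39120)*(-1/22576) = (15036 + 39120)*(-1/22576) = 54156*(-1/22576) = -13539/5644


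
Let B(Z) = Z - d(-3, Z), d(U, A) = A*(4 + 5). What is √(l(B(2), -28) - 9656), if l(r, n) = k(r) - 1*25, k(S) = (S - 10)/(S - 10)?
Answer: 44*I*√5 ≈ 98.387*I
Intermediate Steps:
k(S) = 1 (k(S) = (-10 + S)/(-10 + S) = 1)
d(U, A) = 9*A (d(U, A) = A*9 = 9*A)
B(Z) = -8*Z (B(Z) = Z - 9*Z = -8*Z)
l(r, n) = -24 (l(r, n) = 1 - 1*25 = 1 - 25 = -24)
√(l(B(2), -28) - 9656) = √(-24 - 9656) = √(-9680) = 44*I*√5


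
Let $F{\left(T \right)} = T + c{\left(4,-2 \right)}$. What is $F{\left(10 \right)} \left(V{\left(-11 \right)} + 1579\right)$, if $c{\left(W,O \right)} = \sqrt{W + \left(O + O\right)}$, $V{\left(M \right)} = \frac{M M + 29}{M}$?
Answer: $\frac{172190}{11} \approx 15654.0$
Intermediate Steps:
$V{\left(M \right)} = \frac{29 + M^{2}}{M}$ ($V{\left(M \right)} = \frac{M^{2} + 29}{M} = \frac{29 + M^{2}}{M}$)
$c{\left(W,O \right)} = \sqrt{W + 2 O}$
$F{\left(T \right)} = T$ ($F{\left(T \right)} = T + \sqrt{4 + 2 \left(-2\right)} = T + \sqrt{4 - 4} = T + \sqrt{0} = T + 0 = T$)
$F{\left(10 \right)} \left(V{\left(-11 \right)} + 1579\right) = 10 \left(\left(-11 + \frac{29}{-11}\right) + 1579\right) = 10 \left(\left(-11 + 29 \left(- \frac{1}{11}\right)\right) + 1579\right) = 10 \left(\left(-11 - \frac{29}{11}\right) + 1579\right) = 10 \left(- \frac{150}{11} + 1579\right) = 10 \cdot \frac{17219}{11} = \frac{172190}{11}$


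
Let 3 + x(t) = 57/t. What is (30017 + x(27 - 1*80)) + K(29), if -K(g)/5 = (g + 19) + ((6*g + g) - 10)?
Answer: 1526820/53 ≈ 28808.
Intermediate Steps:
K(g) = -45 - 40*g (K(g) = -5*((g + 19) + ((6*g + g) - 10)) = -5*((19 + g) + (7*g - 10)) = -5*((19 + g) + (-10 + 7*g)) = -5*(9 + 8*g) = -45 - 40*g)
x(t) = -3 + 57/t
(30017 + x(27 - 1*80)) + K(29) = (30017 + (-3 + 57/(27 - 1*80))) + (-45 - 40*29) = (30017 + (-3 + 57/(27 - 80))) + (-45 - 1160) = (30017 + (-3 + 57/(-53))) - 1205 = (30017 + (-3 + 57*(-1/53))) - 1205 = (30017 + (-3 - 57/53)) - 1205 = (30017 - 216/53) - 1205 = 1590685/53 - 1205 = 1526820/53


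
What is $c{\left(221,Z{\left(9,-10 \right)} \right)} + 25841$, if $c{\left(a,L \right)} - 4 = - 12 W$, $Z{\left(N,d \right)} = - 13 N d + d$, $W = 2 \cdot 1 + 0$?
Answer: $25821$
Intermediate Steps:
$W = 2$ ($W = 2 + 0 = 2$)
$Z{\left(N,d \right)} = d - 13 N d$ ($Z{\left(N,d \right)} = - 13 N d + d = d - 13 N d$)
$c{\left(a,L \right)} = -20$ ($c{\left(a,L \right)} = 4 - 24 = -20$)
$c{\left(221,Z{\left(9,-10 \right)} \right)} + 25841 = -20 + 25841 = 25821$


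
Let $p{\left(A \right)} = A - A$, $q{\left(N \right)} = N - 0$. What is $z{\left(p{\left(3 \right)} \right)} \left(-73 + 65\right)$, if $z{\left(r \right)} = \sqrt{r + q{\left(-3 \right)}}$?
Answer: $- 8 i \sqrt{3} \approx - 13.856 i$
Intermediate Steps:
$q{\left(N \right)} = N$ ($q{\left(N \right)} = N + 0 = N$)
$p{\left(A \right)} = 0$
$z{\left(r \right)} = \sqrt{-3 + r}$ ($z{\left(r \right)} = \sqrt{r - 3} = \sqrt{-3 + r}$)
$z{\left(p{\left(3 \right)} \right)} \left(-73 + 65\right) = \sqrt{-3 + 0} \left(-73 + 65\right) = \sqrt{-3} \left(-8\right) = i \sqrt{3} \left(-8\right) = - 8 i \sqrt{3}$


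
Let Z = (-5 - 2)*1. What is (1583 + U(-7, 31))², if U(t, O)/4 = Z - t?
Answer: 2505889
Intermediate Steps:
Z = -7 (Z = -7*1 = -7)
U(t, O) = -28 - 4*t (U(t, O) = 4*(-7 - t) = -28 - 4*t)
(1583 + U(-7, 31))² = (1583 + (-28 - 4*(-7)))² = (1583 + (-28 + 28))² = (1583 + 0)² = 1583² = 2505889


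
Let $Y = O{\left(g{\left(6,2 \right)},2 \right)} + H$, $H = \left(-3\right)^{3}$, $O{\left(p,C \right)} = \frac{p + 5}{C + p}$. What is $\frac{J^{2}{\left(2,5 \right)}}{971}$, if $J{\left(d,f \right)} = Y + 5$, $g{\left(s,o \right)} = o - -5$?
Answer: $\frac{3844}{8739} \approx 0.43987$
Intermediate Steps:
$g{\left(s,o \right)} = 5 + o$ ($g{\left(s,o \right)} = o + 5 = 5 + o$)
$O{\left(p,C \right)} = \frac{5 + p}{C + p}$
$H = -27$
$Y = - \frac{77}{3}$ ($Y = \frac{5 + \left(5 + 2\right)}{2 + \left(5 + 2\right)} - 27 = \frac{5 + 7}{2 + 7} - 27 = \frac{1}{9} \cdot 12 - 27 = \frac{4}{3} - 27 = - \frac{77}{3} \approx -25.667$)
$J{\left(d,f \right)} = - \frac{62}{3}$ ($J{\left(d,f \right)} = - \frac{77}{3} + 5 = - \frac{62}{3}$)
$\frac{J^{2}{\left(2,5 \right)}}{971} = \frac{\left(- \frac{62}{3}\right)^{2}}{971} = \frac{3844}{9} \cdot \frac{1}{971} = \frac{3844}{8739}$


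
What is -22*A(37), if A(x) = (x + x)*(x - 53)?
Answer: 26048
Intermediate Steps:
A(x) = 2*x*(-53 + x) (A(x) = (2*x)*(-53 + x) = 2*x*(-53 + x))
-22*A(37) = -44*37*(-53 + 37) = -44*37*(-16) = -22*(-1184) = 26048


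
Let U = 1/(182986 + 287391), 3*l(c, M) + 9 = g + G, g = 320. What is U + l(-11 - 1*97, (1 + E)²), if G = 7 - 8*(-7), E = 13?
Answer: 175921001/1411131 ≈ 124.67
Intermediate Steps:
G = 63 (G = 7 + 56 = 63)
l(c, M) = 374/3 (l(c, M) = -3 + (320 + 63)/3 = -3 + (⅓)*383 = -3 + 383/3 = 374/3)
U = 1/470377 ≈ 2.1260e-6
U + l(-11 - 1*97, (1 + E)²) = 1/470377 + 374/3 = 175921001/1411131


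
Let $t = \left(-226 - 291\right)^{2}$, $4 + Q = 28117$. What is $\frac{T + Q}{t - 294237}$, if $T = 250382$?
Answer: $- \frac{278495}{26948} \approx -10.335$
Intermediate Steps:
$Q = 28113$ ($Q = -4 + 28117 = 28113$)
$t = 267289$ ($t = \left(-517\right)^{2} = 267289$)
$\frac{T + Q}{t - 294237} = \frac{250382 + 28113}{267289 - 294237} = \frac{278495}{-26948} = 278495 \left(- \frac{1}{26948}\right) = - \frac{278495}{26948}$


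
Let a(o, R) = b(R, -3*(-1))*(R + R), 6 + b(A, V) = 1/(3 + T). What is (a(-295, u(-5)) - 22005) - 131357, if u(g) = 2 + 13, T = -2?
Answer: -153512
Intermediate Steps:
u(g) = 15
b(A, V) = -5 (b(A, V) = -6 + 1/(3 - 2) = -6 + 1/1 = -6 + 1 = -5)
a(o, R) = -10*R (a(o, R) = -5*(R + R) = -10*R)
(a(-295, u(-5)) - 22005) - 131357 = (-10*15 - 22005) - 131357 = (-150 - 22005) - 131357 = -22155 - 131357 = -153512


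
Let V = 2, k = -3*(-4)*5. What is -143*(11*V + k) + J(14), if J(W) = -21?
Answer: -11747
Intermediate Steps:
k = 60 (k = 12*5 = 60)
-143*(11*V + k) + J(14) = -143*(11*2 + 60) - 21 = -143*(22 + 60) - 21 = -143*82 - 21 = -11726 - 21 = -11747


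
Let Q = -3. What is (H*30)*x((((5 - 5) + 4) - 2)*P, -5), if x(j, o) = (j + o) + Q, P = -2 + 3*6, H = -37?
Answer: -26640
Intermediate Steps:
P = 16 (P = -2 + 18 = 16)
x(j, o) = -3 + j + o (x(j, o) = (j + o) - 3 = -3 + j + o)
(H*30)*x((((5 - 5) + 4) - 2)*P, -5) = (-37*30)*(-3 + (((5 - 5) + 4) - 2)*16 - 5) = -1110*(-3 + ((0 + 4) - 2)*16 - 5) = -1110*(-3 + (4 - 2)*16 - 5) = -1110*(-3 + 2*16 - 5) = -1110*(-3 + 32 - 5) = -1110*24 = -26640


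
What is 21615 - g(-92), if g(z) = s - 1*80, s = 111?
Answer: 21584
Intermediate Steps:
g(z) = 31 (g(z) = 111 - 1*80 = 111 - 80 = 31)
21615 - g(-92) = 21615 - 1*31 = 21615 - 31 = 21584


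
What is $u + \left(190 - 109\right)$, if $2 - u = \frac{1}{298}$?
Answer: $\frac{24733}{298} \approx 82.997$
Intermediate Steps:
$u = \frac{595}{298}$ ($u = 2 - \frac{1}{298} = \frac{595}{298} \approx 1.9966$)
$u + \left(190 - 109\right) = \frac{595}{298} + \left(190 - 109\right) = \frac{595}{298} + 81 = \frac{24733}{298}$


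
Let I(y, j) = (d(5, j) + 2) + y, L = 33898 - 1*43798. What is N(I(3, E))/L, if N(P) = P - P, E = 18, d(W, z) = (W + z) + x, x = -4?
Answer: 0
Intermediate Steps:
d(W, z) = -4 + W + z (d(W, z) = (W + z) - 4 = -4 + W + z)
L = -9900 (L = 33898 - 43798 = -9900)
I(y, j) = 3 + j + y (I(y, j) = ((-4 + 5 + j) + 2) + y = ((1 + j) + 2) + y = (3 + j) + y = 3 + j + y)
N(P) = 0
N(I(3, E))/L = 0/(-9900) = 0*(-1/9900) = 0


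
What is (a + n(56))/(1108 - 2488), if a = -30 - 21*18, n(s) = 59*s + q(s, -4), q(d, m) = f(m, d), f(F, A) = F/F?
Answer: -2897/1380 ≈ -2.0993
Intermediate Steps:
f(F, A) = 1
q(d, m) = 1
n(s) = 1 + 59*s (n(s) = 59*s + 1 = 1 + 59*s)
a = -408 (a = -30 - 378 = -408)
(a + n(56))/(1108 - 2488) = (-408 + (1 + 59*56))/(1108 - 2488) = (-408 + (1 + 3304))/(-1380) = (-408 + 3305)*(-1/1380) = 2897*(-1/1380) = -2897/1380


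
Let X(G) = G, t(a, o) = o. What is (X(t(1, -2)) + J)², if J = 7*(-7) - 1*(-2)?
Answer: 2401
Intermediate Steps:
J = -47 (J = -49 + 2 = -47)
(X(t(1, -2)) + J)² = (-2 - 47)² = (-49)² = 2401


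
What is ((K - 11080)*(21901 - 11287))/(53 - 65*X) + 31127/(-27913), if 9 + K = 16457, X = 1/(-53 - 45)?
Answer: 51952023874785/48931489 ≈ 1.0617e+6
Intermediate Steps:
X = -1/98 (X = 1/(-98) = -1/98 ≈ -0.010204)
K = 16448 (K = -9 + 16457 = 16448)
((K - 11080)*(21901 - 11287))/(53 - 65*X) + 31127/(-27913) = ((16448 - 11080)*(21901 - 11287))/(53 - 65*(-1/98)) + 31127/(-27913) = (5368*10614)/(53 + 65/98) + 31127*(-1/27913) = 56975952/(5259/98) - 31127/27913 = 56975952*(98/5259) - 31127/27913 = 1861214432/1753 - 31127/27913 = 51952023874785/48931489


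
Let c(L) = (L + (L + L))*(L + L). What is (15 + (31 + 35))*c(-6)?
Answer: 17496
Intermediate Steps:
c(L) = 6*L² (c(L) = (L + 2*L)*(2*L) = (3*L)*(2*L) = 6*L²)
(15 + (31 + 35))*c(-6) = (15 + (31 + 35))*(6*(-6)²) = (15 + 66)*(6*36) = 81*216 = 17496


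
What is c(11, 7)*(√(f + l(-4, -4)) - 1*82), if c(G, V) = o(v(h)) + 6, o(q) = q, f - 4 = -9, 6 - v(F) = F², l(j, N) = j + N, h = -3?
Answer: -246 + 3*I*√13 ≈ -246.0 + 10.817*I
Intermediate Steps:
l(j, N) = N + j
v(F) = 6 - F²
f = -5 (f = 4 - 9 = -5)
c(G, V) = 3 (c(G, V) = (6 - 1*(-3)²) + 6 = (6 - 1*9) + 6 = (6 - 9) + 6 = -3 + 6 = 3)
c(11, 7)*(√(f + l(-4, -4)) - 1*82) = 3*(√(-5 + (-4 - 4)) - 1*82) = 3*(√(-5 - 8) - 82) = 3*(√(-13) - 82) = 3*(I*√13 - 82) = 3*(-82 + I*√13) = -246 + 3*I*√13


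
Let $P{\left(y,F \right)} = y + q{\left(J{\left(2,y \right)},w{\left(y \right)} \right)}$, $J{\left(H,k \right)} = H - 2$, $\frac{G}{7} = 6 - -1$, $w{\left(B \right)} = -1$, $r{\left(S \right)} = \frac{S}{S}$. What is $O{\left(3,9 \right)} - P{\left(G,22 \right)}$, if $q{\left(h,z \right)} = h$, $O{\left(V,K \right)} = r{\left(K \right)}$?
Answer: $-48$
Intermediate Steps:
$r{\left(S \right)} = 1$
$O{\left(V,K \right)} = 1$
$G = 49$ ($G = 7 \left(6 - -1\right) = 7 \left(6 + 1\right) = 7 \cdot 7 = 49$)
$J{\left(H,k \right)} = -2 + H$ ($J{\left(H,k \right)} = H - 2 = -2 + H$)
$P{\left(y,F \right)} = y$ ($P{\left(y,F \right)} = y + \left(-2 + 2\right) = y + 0 = y$)
$O{\left(3,9 \right)} - P{\left(G,22 \right)} = 1 - 49 = -48$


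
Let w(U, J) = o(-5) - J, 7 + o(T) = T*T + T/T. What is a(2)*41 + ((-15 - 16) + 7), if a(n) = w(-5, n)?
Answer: 673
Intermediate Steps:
o(T) = -6 + T**2 (o(T) = -7 + (T*T + T/T) = -7 + (T**2 + 1) = -7 + (1 + T**2) = -6 + T**2)
w(U, J) = 19 - J (w(U, J) = (-6 + (-5)**2) - J = (-6 + 25) - J = 19 - J)
a(n) = 19 - n
a(2)*41 + ((-15 - 16) + 7) = (19 - 1*2)*41 + ((-15 - 16) + 7) = (19 - 2)*41 + (-31 + 7) = 17*41 - 24 = 697 - 24 = 673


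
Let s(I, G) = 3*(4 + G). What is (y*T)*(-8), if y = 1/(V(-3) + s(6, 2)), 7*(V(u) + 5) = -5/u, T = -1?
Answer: 84/139 ≈ 0.60432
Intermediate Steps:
s(I, G) = 12 + 3*G
V(u) = -5 - 5/(7*u) (V(u) = -5 + (-5/u)/7 = -5 - 5/(7*u))
y = 21/278 (y = 1/((-5 - 5/7/(-3)) + (12 + 3*2)) = 1/((-5 - 5/7*(-⅓)) + (12 + 6)) = 1/((-5 + 5/21) + 18) = 1/(-100/21 + 18) = 1/(278/21) = 21/278 ≈ 0.075540)
(y*T)*(-8) = ((21/278)*(-1))*(-8) = -21/278*(-8) = 84/139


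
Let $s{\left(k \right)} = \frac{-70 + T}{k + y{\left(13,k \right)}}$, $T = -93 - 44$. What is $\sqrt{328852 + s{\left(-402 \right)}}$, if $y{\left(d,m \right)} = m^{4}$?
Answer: $\frac{\sqrt{24921053030925187405219966}}{8705284138} \approx 573.46$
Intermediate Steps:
$T = -137$
$s{\left(k \right)} = - \frac{207}{k + k^{4}}$ ($s{\left(k \right)} = \frac{-70 - 137}{k + k^{4}} = - \frac{207}{k + k^{4}}$)
$\sqrt{328852 + s{\left(-402 \right)}} = \sqrt{328852 - \frac{207}{-402 + \left(-402\right)^{4}}} = \sqrt{328852 - \frac{207}{-402 + 26115852816}} = \sqrt{328852 - \frac{207}{26115852414}} = \sqrt{328852 - \frac{69}{8705284138}} = \sqrt{\frac{2862750099349507}{8705284138}} = \frac{\sqrt{24921053030925187405219966}}{8705284138}$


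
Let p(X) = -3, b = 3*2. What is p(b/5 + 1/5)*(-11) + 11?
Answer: 44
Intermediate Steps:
b = 6
p(b/5 + 1/5)*(-11) + 11 = -3*(-11) + 11 = 33 + 11 = 44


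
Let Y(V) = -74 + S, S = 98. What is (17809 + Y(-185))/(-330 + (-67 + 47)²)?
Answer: 17833/70 ≈ 254.76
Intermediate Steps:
Y(V) = 24 (Y(V) = -74 + 98 = 24)
(17809 + Y(-185))/(-330 + (-67 + 47)²) = (17809 + 24)/(-330 + (-67 + 47)²) = 17833/(-330 + (-20)²) = 17833/(-330 + 400) = 17833/70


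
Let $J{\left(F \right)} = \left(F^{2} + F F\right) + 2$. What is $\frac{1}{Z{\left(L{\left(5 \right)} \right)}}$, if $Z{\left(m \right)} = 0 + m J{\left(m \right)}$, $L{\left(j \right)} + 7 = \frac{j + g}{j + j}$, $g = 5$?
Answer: $- \frac{1}{444} \approx -0.0022523$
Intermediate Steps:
$J{\left(F \right)} = 2 + 2 F^{2}$ ($J{\left(F \right)} = \left(F^{2} + F^{2}\right) + 2 = 2 F^{2} + 2 = 2 + 2 F^{2}$)
$L{\left(j \right)} = -7 + \frac{5 + j}{2 j}$ ($L{\left(j \right)} = -7 + \frac{j + 5}{j + j} = -7 + \frac{5 + j}{2 j}$)
$Z{\left(m \right)} = m \left(2 + 2 m^{2}\right)$ ($Z{\left(m \right)} = 0 + m \left(2 + 2 m^{2}\right) = m \left(2 + 2 m^{2}\right)$)
$\frac{1}{Z{\left(L{\left(5 \right)} \right)}} = \frac{1}{2 \frac{5 - 65}{2 \cdot 5} \left(1 + \left(\frac{5 - 65}{2 \cdot 5}\right)^{2}\right)} = \frac{1}{2 \cdot \frac{1}{2} \cdot \frac{1}{5} \left(5 - 65\right) \left(1 + \left(\frac{1}{2} \cdot \frac{1}{5} \left(5 - 65\right)\right)^{2}\right)} = \frac{1}{2 \cdot \frac{1}{2} \cdot \frac{1}{5} \left(-60\right) \left(1 + \left(\frac{1}{2} \cdot \frac{1}{5} \left(-60\right)\right)^{2}\right)} = \frac{1}{2 \left(-6\right) \left(1 + \left(-6\right)^{2}\right)} = \frac{1}{2 \left(-6\right) \left(1 + 36\right)} = \frac{1}{2 \left(-6\right) 37} = \frac{1}{-444} = - \frac{1}{444}$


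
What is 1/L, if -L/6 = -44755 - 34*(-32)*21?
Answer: 1/131442 ≈ 7.6079e-6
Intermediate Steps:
L = 131442 (L = -6*(-44755 - 34*(-32)*21) = -6*(-44755 - (-1088)*21) = -6*(-44755 - 1*(-22848)) = -6*(-44755 + 22848) = -6*(-21907) = 131442)
1/L = 1/131442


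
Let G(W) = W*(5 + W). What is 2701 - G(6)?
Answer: 2635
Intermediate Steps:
2701 - G(6) = 2701 - 6*(5 + 6) = 2701 - 6*11 = 2701 - 1*66 = 2701 - 66 = 2635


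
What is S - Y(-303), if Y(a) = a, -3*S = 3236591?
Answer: -3235682/3 ≈ -1.0786e+6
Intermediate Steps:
S = -3236591/3 (S = -⅓*3236591 = -3236591/3 ≈ -1.0789e+6)
S - Y(-303) = -3236591/3 - 1*(-303) = -3236591/3 + 303 = -3235682/3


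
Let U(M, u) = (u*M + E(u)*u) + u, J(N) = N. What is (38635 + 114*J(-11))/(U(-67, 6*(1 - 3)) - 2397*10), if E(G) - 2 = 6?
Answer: -37381/23274 ≈ -1.6061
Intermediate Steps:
E(G) = 8 (E(G) = 2 + 6 = 8)
U(M, u) = 9*u + M*u (U(M, u) = (u*M + 8*u) + u = (M*u + 8*u) + u = (8*u + M*u) + u = 9*u + M*u)
(38635 + 114*J(-11))/(U(-67, 6*(1 - 3)) - 2397*10) = (38635 + 114*(-11))/((6*(1 - 3))*(9 - 67) - 2397*10) = (38635 - 1254)/((6*(-2))*(-58) - 23970) = 37381/(-12*(-58) - 23970) = 37381/(696 - 23970) = 37381/(-23274) = 37381*(-1/23274) = -37381/23274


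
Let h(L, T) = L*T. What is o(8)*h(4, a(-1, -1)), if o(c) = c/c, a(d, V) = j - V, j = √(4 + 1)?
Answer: 4 + 4*√5 ≈ 12.944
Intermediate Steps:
j = √5 ≈ 2.2361
a(d, V) = √5 - V
o(c) = 1
o(8)*h(4, a(-1, -1)) = 1*(4*(√5 - 1*(-1))) = 1*(4*(√5 + 1)) = 1*(4*(1 + √5)) = 1*(4 + 4*√5) = 4 + 4*√5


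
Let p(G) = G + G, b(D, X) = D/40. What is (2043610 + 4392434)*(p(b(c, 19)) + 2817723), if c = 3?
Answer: 90674950866093/5 ≈ 1.8135e+13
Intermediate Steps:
b(D, X) = D/40 (b(D, X) = D*(1/40) = D/40)
p(G) = 2*G
(2043610 + 4392434)*(p(b(c, 19)) + 2817723) = (2043610 + 4392434)*(2*((1/40)*3) + 2817723) = 6436044*(2*(3/40) + 2817723) = 6436044*(3/20 + 2817723) = 6436044*(56354463/20) = 90674950866093/5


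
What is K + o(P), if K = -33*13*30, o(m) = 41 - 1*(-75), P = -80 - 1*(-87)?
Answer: -12754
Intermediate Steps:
P = 7 (P = -80 + 87 = 7)
o(m) = 116 (o(m) = 41 + 75 = 116)
K = -12870 (K = -429*30 = -12870)
K + o(P) = -12870 + 116 = -12754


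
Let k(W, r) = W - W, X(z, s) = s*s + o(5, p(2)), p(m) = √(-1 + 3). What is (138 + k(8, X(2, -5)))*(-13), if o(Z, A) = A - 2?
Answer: -1794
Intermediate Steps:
p(m) = √2
o(Z, A) = -2 + A
X(z, s) = -2 + √2 + s² (X(z, s) = s*s + (-2 + √2) = s² + (-2 + √2) = -2 + √2 + s²)
k(W, r) = 0
(138 + k(8, X(2, -5)))*(-13) = (138 + 0)*(-13) = 138*(-13) = -1794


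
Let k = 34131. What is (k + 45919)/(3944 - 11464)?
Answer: -8005/752 ≈ -10.645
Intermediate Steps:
(k + 45919)/(3944 - 11464) = (34131 + 45919)/(3944 - 11464) = 80050/(-7520) = 80050*(-1/7520) = -8005/752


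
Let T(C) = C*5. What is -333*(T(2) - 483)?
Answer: 157509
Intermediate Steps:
T(C) = 5*C
-333*(T(2) - 483) = -333*(5*2 - 483) = -333*(10 - 483) = -333*(-473) = 157509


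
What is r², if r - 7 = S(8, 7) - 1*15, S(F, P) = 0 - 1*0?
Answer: 64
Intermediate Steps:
S(F, P) = 0 (S(F, P) = 0 + 0 = 0)
r = -8 (r = 7 + (0 - 1*15) = 7 + (0 - 15) = 7 - 15 = -8)
r² = (-8)² = 64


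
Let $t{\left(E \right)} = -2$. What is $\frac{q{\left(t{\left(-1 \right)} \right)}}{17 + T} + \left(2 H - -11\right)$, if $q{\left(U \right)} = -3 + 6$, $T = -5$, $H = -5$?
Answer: $\frac{5}{4} \approx 1.25$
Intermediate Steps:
$q{\left(U \right)} = 3$
$\frac{q{\left(t{\left(-1 \right)} \right)}}{17 + T} + \left(2 H - -11\right) = \frac{1}{17 - 5} \cdot 3 + \left(2 \left(-5\right) - -11\right) = \frac{1}{12} \cdot 3 + \left(-10 + 11\right) = \frac{1}{12} \cdot 3 + 1 = \frac{1}{4} + 1 = \frac{5}{4}$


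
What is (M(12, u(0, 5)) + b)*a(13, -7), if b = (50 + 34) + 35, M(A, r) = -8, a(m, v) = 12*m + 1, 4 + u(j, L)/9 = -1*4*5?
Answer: 17427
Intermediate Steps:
u(j, L) = -216 (u(j, L) = -36 + 9*(-1*4*5) = -36 + 9*(-4*5) = -36 + 9*(-20) = -36 - 180 = -216)
a(m, v) = 1 + 12*m
b = 119 (b = 84 + 35 = 119)
(M(12, u(0, 5)) + b)*a(13, -7) = (-8 + 119)*(1 + 12*13) = 111*(1 + 156) = 111*157 = 17427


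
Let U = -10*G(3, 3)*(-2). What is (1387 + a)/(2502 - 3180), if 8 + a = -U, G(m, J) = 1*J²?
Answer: -1199/678 ≈ -1.7684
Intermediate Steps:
G(m, J) = J²
U = 180 (U = -10*3²*(-2) = -10*9*(-2) = -90*(-2) = 180)
a = -188 (a = -8 - 1*180 = -8 - 180 = -188)
(1387 + a)/(2502 - 3180) = (1387 - 188)/(2502 - 3180) = 1199/(-678) = 1199*(-1/678) = -1199/678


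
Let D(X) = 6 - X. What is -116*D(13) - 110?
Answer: 702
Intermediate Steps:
-116*D(13) - 110 = -116*(6 - 1*13) - 110 = -116*(6 - 13) - 110 = -116*(-7) - 110 = 812 - 110 = 702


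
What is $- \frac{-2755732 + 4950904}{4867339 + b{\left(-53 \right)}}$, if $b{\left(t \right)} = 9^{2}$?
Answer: $- \frac{548793}{1216855} \approx -0.45099$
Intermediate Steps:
$b{\left(t \right)} = 81$
$- \frac{-2755732 + 4950904}{4867339 + b{\left(-53 \right)}} = - \frac{-2755732 + 4950904}{4867339 + 81} = - \frac{2195172}{4867420} = \left(-1\right) \frac{548793}{1216855} = - \frac{548793}{1216855}$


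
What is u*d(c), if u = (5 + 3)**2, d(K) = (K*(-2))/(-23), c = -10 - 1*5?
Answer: -1920/23 ≈ -83.478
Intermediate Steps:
c = -15 (c = -10 - 5 = -15)
d(K) = 2*K/23 (d(K) = -2*K*(-1/23) = 2*K/23)
u = 64 (u = 8**2 = 64)
u*d(c) = 64*((2/23)*(-15)) = 64*(-30/23) = -1920/23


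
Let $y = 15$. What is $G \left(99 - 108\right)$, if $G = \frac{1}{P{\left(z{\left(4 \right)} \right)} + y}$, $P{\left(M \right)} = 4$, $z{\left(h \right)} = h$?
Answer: $- \frac{9}{19} \approx -0.47368$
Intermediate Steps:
$G = \frac{1}{19}$ ($G = \frac{1}{4 + 15} = \frac{1}{19} \approx 0.052632$)
$G \left(99 - 108\right) = \frac{99 - 108}{19} = \frac{1}{19} \left(-9\right) = - \frac{9}{19}$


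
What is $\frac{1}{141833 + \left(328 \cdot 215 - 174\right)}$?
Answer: $\frac{1}{212179} \approx 4.713 \cdot 10^{-6}$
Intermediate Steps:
$\frac{1}{141833 + \left(328 \cdot 215 - 174\right)} = \frac{1}{141833 + \left(70520 - 174\right)} = \frac{1}{141833 + 70346} = \frac{1}{212179}$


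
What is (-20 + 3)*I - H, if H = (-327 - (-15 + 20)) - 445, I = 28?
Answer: 301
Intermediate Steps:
H = -777 (H = (-327 - 1*5) - 445 = (-327 - 5) - 445 = -332 - 445 = -777)
(-20 + 3)*I - H = (-20 + 3)*28 - 1*(-777) = -17*28 + 777 = -476 + 777 = 301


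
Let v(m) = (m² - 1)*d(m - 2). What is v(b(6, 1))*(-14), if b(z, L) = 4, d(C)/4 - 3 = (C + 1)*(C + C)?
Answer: -12600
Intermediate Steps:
d(C) = 12 + 8*C*(1 + C) (d(C) = 12 + 4*((C + 1)*(C + C)) = 12 + 4*((1 + C)*(2*C)) = 12 + 4*(2*C*(1 + C)) = 12 + 8*C*(1 + C))
v(m) = (-1 + m²)*(-4 + 8*m + 8*(-2 + m)²) (v(m) = (m² - 1)*(12 + 8*(m - 2) + 8*(m - 2)²) = (-1 + m²)*(12 + 8*(-2 + m) + 8*(-2 + m)²) = (-1 + m²)*(12 + (-16 + 8*m) + 8*(-2 + m)²) = (-1 + m²)*(-4 + 8*m + 8*(-2 + m)²))
v(b(6, 1))*(-14) = (4*(-1 + 4²)*(-1 + 2*4 + 2*(-2 + 4)²))*(-14) = (4*(-1 + 16)*(-1 + 8 + 2*2²))*(-14) = (4*15*(-1 + 8 + 2*4))*(-14) = (4*15*(-1 + 8 + 8))*(-14) = (4*15*15)*(-14) = 900*(-14) = -12600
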